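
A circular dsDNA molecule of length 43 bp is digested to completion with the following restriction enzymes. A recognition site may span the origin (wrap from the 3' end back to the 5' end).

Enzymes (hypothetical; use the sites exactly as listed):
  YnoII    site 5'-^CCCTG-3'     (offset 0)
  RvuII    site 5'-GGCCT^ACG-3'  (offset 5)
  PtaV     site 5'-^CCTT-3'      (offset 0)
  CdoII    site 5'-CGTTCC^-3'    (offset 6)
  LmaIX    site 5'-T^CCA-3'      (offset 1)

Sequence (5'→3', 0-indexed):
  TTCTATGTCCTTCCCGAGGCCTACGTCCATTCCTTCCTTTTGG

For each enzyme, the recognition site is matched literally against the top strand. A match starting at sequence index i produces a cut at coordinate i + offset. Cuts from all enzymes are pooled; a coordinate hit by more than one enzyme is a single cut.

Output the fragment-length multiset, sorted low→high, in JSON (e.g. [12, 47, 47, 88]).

Scan for sites:
  YnoII (CCCTG, off=0): no sites
  RvuII GGCCTACG/5: at [17] ⇒ [22]
  PtaV CCTT/0: at [8, 31, 35] ⇒ [8, 31, 35]
  CdoII (CGTTCC, off=6): no sites
  LmaIX TCCA/1: at [25] ⇒ [26]

All cut coordinates (distinct, sorted): [8, 22, 26, 31, 35]

Fragments:
  8→22: 14 bp
  22→26: 4 bp
  26→31: 5 bp
  31→35: 4 bp
  35→8 (wrap): 43-35+8 = 16 bp

[4,4,5,14,16]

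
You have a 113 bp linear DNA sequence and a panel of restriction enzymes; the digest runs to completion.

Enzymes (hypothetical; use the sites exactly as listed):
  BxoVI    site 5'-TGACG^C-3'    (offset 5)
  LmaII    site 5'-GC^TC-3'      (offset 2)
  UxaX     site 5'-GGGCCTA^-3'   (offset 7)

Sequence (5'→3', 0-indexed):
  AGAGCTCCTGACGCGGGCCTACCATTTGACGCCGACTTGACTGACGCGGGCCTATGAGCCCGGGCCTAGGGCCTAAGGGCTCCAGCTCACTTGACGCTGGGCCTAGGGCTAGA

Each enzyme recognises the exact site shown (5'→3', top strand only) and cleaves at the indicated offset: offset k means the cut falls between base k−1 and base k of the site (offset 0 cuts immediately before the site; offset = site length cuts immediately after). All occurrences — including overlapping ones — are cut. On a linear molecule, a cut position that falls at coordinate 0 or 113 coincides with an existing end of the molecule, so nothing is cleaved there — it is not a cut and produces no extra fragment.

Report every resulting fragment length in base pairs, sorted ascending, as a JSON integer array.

[5,5,6,7,8,8,8,8,9,10,10,14,15]

Per-enzyme occurrences:
  BxoVI (TGACGC, off=5): starts [8, 26, 41, 91] → cuts [13, 31, 46, 96]
  LmaII (GCTC, off=2): starts [3, 78, 84] → cuts [5, 80, 86]
  UxaX (GGGCCTA, off=7): starts [14, 47, 61, 68, 98] → cuts [21, 54, 68, 75, 105]

All cut coordinates (distinct, sorted): [5, 13, 21, 31, 46, 54, 68, 75, 80, 86, 96, 105]

Fragment lengths:
  [0,5): 5 bp
  [5,13): 8 bp
  [13,21): 8 bp
  [21,31): 10 bp
  [31,46): 15 bp
  [46,54): 8 bp
  [54,68): 14 bp
  [68,75): 7 bp
  [75,80): 5 bp
  [80,86): 6 bp
  [86,96): 10 bp
  [96,105): 9 bp
  [105,113): 8 bp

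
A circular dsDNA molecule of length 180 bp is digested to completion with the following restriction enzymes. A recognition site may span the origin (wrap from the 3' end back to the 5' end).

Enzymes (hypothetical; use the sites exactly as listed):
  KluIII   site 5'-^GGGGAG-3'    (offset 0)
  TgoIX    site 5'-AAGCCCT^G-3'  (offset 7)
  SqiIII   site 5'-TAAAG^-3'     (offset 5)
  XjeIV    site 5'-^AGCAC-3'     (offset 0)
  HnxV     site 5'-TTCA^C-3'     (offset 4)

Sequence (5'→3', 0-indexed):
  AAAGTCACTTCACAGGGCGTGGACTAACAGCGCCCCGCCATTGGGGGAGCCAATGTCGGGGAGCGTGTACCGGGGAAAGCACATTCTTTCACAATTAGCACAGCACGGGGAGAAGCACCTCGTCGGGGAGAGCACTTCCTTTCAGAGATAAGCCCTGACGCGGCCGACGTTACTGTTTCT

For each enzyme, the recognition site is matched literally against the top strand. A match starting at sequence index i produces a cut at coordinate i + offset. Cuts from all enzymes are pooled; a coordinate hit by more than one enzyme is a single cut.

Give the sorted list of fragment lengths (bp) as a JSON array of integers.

Per-enzyme occurrences:
  KluIII (GGGGAG, off=0): starts [43, 57, 106, 124] → cuts [43, 57, 106, 124]
  TgoIX (AAGCCCTG, off=7): starts [149] → cuts [156]
  SqiIII (TAAAG, off=5): starts [179] → cuts [4]
  XjeIV (AGCAC, off=0): starts [77, 96, 101, 113, 130] → cuts [77, 96, 101, 113, 130]
  HnxV (TTCAC, off=4): starts [8, 87] → cuts [12, 91]

All cut coordinates (distinct, sorted): [4, 12, 43, 57, 77, 91, 96, 101, 106, 113, 124, 130, 156]

Fragment lengths:
  4→12: 8 bp
  12→43: 31 bp
  43→57: 14 bp
  57→77: 20 bp
  77→91: 14 bp
  91→96: 5 bp
  96→101: 5 bp
  101→106: 5 bp
  106→113: 7 bp
  113→124: 11 bp
  124→130: 6 bp
  130→156: 26 bp
  156→4 (wrap): 180-156+4 = 28 bp

[5,5,5,6,7,8,11,14,14,20,26,28,31]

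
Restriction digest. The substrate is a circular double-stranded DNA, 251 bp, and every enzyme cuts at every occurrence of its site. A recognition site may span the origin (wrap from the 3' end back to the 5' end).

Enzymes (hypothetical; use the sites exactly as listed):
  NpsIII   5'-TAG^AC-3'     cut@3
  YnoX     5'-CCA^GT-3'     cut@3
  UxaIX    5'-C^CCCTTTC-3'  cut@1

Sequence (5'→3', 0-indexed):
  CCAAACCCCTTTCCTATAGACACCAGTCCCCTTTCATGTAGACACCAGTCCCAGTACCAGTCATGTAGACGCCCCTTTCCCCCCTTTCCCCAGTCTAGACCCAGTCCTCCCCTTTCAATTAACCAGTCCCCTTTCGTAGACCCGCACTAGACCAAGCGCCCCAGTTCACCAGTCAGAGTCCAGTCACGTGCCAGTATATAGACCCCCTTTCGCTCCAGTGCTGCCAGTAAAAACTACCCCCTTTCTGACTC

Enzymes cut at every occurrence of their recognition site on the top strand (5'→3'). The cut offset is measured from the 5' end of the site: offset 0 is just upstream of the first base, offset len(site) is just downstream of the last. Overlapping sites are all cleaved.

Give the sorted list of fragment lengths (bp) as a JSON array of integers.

Site scan:
  NpsIII (TAGAC, off=3): starts [16, 38, 65, 95, 136, 147, 198] → cuts [19, 41, 68, 98, 139, 150, 201]
  YnoX (CCAGT, off=3): starts [22, 44, 50, 56, 89, 100, 122, 160, 168, 179, 190, 214, 223] → cuts [25, 47, 53, 59, 92, 103, 125, 163, 171, 182, 193, 217, 226]
  UxaIX (CCCCTTTC, off=1): starts [5, 27, 71, 80, 108, 127, 203, 237] → cuts [6, 28, 72, 81, 109, 128, 204, 238]

All cut coordinates (distinct, sorted): [6, 19, 25, 28, 41, 47, 53, 59, 68, 72, 81, 92, 98, 103, 109, 125, 128, 139, 150, 163, 171, 182, 193, 201, 204, 217, 226, 238]

Fragments:
  6→19: 13 bp
  19→25: 6 bp
  25→28: 3 bp
  28→41: 13 bp
  41→47: 6 bp
  47→53: 6 bp
  53→59: 6 bp
  59→68: 9 bp
  68→72: 4 bp
  72→81: 9 bp
  81→92: 11 bp
  92→98: 6 bp
  98→103: 5 bp
  103→109: 6 bp
  109→125: 16 bp
  125→128: 3 bp
  128→139: 11 bp
  139→150: 11 bp
  150→163: 13 bp
  163→171: 8 bp
  171→182: 11 bp
  182→193: 11 bp
  193→201: 8 bp
  201→204: 3 bp
  204→217: 13 bp
  217→226: 9 bp
  226→238: 12 bp
  238→6 (wrap): 251-238+6 = 19 bp

[3,3,3,4,5,6,6,6,6,6,6,8,8,9,9,9,11,11,11,11,11,12,13,13,13,13,16,19]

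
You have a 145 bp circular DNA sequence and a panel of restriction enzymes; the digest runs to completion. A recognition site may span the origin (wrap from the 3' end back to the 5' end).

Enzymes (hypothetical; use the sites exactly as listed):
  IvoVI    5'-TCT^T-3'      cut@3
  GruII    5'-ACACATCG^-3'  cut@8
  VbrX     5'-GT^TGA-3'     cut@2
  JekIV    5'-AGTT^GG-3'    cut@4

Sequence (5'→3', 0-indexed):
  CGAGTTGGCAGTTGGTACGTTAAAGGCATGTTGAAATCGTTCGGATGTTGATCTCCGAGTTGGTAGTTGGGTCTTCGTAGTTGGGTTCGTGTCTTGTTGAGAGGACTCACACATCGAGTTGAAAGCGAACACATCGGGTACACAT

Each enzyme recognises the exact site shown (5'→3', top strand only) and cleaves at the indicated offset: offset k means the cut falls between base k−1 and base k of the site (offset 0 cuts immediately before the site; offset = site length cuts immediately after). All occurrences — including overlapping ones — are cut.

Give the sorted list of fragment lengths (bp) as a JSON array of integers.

Per-enzyme occurrences:
  IvoVI TCTT/3: at [71, 91] ⇒ [74, 94]
  GruII ACACATCG/8: at [108, 128, 139] ⇒ [2, 116, 136]
  VbrX GTTGA/2: at [29, 46, 95, 117] ⇒ [31, 48, 97, 119]
  JekIV AGTTGG/4: at [2, 9, 57, 64, 78] ⇒ [6, 13, 61, 68, 82]

All cut coordinates (distinct, sorted): [2, 6, 13, 31, 48, 61, 68, 74, 82, 94, 97, 116, 119, 136]

Fragment lengths:
  2→6: 4 bp
  6→13: 7 bp
  13→31: 18 bp
  31→48: 17 bp
  48→61: 13 bp
  61→68: 7 bp
  68→74: 6 bp
  74→82: 8 bp
  82→94: 12 bp
  94→97: 3 bp
  97→116: 19 bp
  116→119: 3 bp
  119→136: 17 bp
  136→2 (wrap): 145-136+2 = 11 bp

[3,3,4,6,7,7,8,11,12,13,17,17,18,19]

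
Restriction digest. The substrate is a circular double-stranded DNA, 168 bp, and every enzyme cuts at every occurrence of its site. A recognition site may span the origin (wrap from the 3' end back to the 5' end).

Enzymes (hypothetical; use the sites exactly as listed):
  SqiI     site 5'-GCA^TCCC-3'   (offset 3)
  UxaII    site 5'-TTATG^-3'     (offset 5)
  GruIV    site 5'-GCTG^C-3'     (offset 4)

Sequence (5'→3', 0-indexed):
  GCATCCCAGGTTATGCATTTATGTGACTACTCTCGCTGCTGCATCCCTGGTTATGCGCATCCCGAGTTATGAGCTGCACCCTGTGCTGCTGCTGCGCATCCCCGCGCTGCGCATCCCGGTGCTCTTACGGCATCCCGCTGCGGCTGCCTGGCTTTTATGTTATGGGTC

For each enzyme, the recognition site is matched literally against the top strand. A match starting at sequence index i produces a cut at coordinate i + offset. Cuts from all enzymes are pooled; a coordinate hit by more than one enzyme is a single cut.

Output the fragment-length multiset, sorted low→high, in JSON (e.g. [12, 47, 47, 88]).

Per-enzyme occurrences:
  SqiI GCATCCC/3: at [0, 40, 56, 95, 110, 129] ⇒ [3, 43, 59, 98, 113, 132]
  UxaII TTATG/5: at [10, 18, 50, 66, 154, 159] ⇒ [15, 23, 55, 71, 159, 164]
  GruIV GCTGC/4: at [34, 37, 72, 84, 87, 90, 105, 136, 142] ⇒ [38, 41, 76, 88, 91, 94, 109, 140, 146]

All cut coordinates (distinct, sorted): [3, 15, 23, 38, 41, 43, 55, 59, 71, 76, 88, 91, 94, 98, 109, 113, 132, 140, 146, 159, 164]

Fragment lengths:
  3→15: 12 bp
  15→23: 8 bp
  23→38: 15 bp
  38→41: 3 bp
  41→43: 2 bp
  43→55: 12 bp
  55→59: 4 bp
  59→71: 12 bp
  71→76: 5 bp
  76→88: 12 bp
  88→91: 3 bp
  91→94: 3 bp
  94→98: 4 bp
  98→109: 11 bp
  109→113: 4 bp
  113→132: 19 bp
  132→140: 8 bp
  140→146: 6 bp
  146→159: 13 bp
  159→164: 5 bp
  164→3 (wrap): 168-164+3 = 7 bp

[2,3,3,3,4,4,4,5,5,6,7,8,8,11,12,12,12,12,13,15,19]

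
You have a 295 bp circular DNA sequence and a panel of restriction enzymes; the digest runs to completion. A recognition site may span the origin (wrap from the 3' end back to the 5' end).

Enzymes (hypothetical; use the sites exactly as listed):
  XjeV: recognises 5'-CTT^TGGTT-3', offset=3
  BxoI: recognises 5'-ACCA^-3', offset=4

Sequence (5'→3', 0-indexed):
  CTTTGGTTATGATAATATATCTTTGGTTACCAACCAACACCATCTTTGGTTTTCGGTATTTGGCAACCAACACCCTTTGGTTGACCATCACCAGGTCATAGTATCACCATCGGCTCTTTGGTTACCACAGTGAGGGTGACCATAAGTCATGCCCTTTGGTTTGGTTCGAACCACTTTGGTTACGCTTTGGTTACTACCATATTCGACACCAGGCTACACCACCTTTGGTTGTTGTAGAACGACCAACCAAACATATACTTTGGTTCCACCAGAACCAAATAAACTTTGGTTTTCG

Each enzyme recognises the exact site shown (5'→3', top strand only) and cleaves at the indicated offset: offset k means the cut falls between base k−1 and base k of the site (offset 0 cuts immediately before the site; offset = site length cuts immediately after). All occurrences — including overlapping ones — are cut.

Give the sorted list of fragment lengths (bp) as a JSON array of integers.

Site scan:
  XjeV CTTTGGTT/3: at [0, 20, 43, 74, 115, 153, 173, 184, 222, 257, 283] ⇒ [3, 23, 46, 77, 118, 156, 176, 187, 225, 260, 286]
  BxoI ACCA/4: at [28, 32, 38, 65, 83, 89, 105, 123, 138, 169, 195, 207, 217, 241, 245, 267, 273] ⇒ [32, 36, 42, 69, 87, 93, 109, 127, 142, 173, 199, 211, 221, 245, 249, 271, 277]

All cut coordinates (distinct, sorted): [3, 23, 32, 36, 42, 46, 69, 77, 87, 93, 109, 118, 127, 142, 156, 173, 176, 187, 199, 211, 221, 225, 245, 249, 260, 271, 277, 286]

Fragments:
  3→23: 20 bp
  23→32: 9 bp
  32→36: 4 bp
  36→42: 6 bp
  42→46: 4 bp
  46→69: 23 bp
  69→77: 8 bp
  77→87: 10 bp
  87→93: 6 bp
  93→109: 16 bp
  109→118: 9 bp
  118→127: 9 bp
  127→142: 15 bp
  142→156: 14 bp
  156→173: 17 bp
  173→176: 3 bp
  176→187: 11 bp
  187→199: 12 bp
  199→211: 12 bp
  211→221: 10 bp
  221→225: 4 bp
  225→245: 20 bp
  245→249: 4 bp
  249→260: 11 bp
  260→271: 11 bp
  271→277: 6 bp
  277→286: 9 bp
  286→3 (wrap): 295-286+3 = 12 bp

[3,4,4,4,4,6,6,6,8,9,9,9,9,10,10,11,11,11,12,12,12,14,15,16,17,20,20,23]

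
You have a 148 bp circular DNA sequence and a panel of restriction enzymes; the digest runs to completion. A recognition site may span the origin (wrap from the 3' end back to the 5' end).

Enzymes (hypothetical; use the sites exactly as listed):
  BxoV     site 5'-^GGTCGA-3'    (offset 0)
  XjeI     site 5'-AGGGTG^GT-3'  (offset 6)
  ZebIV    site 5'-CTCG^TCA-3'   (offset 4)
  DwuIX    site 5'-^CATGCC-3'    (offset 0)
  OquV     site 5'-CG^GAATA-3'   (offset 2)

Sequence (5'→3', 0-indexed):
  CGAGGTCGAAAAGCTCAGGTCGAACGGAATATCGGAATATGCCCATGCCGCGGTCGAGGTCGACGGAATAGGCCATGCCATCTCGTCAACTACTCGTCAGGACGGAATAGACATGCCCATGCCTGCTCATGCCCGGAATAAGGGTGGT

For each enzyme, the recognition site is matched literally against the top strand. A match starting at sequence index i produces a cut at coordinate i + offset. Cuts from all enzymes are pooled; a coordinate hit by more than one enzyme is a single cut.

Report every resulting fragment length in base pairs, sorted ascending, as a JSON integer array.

[1,5,6,6,7,8,8,8,8,8,8,9,9,10,10,11,12,14]

Per-enzyme occurrences:
  BxoV (GGTCGA, off=0): starts [3, 17, 51, 57, 145] → cuts [3, 17, 51, 57, 145]
  XjeI (AGGGTGGT, off=6): starts [140] → cuts [146]
  ZebIV (CTCGTCA, off=4): starts [81, 92] → cuts [85, 96]
  DwuIX (CATGCC, off=0): starts [43, 73, 111, 117, 127] → cuts [43, 73, 111, 117, 127]
  OquV (CGGAATA, off=2): starts [24, 32, 63, 102, 133] → cuts [26, 34, 65, 104, 135]

All cut coordinates (distinct, sorted): [3, 17, 26, 34, 43, 51, 57, 65, 73, 85, 96, 104, 111, 117, 127, 135, 145, 146]

Fragments:
  3→17: 14 bp
  17→26: 9 bp
  26→34: 8 bp
  34→43: 9 bp
  43→51: 8 bp
  51→57: 6 bp
  57→65: 8 bp
  65→73: 8 bp
  73→85: 12 bp
  85→96: 11 bp
  96→104: 8 bp
  104→111: 7 bp
  111→117: 6 bp
  117→127: 10 bp
  127→135: 8 bp
  135→145: 10 bp
  145→146: 1 bp
  146→3 (wrap): 148-146+3 = 5 bp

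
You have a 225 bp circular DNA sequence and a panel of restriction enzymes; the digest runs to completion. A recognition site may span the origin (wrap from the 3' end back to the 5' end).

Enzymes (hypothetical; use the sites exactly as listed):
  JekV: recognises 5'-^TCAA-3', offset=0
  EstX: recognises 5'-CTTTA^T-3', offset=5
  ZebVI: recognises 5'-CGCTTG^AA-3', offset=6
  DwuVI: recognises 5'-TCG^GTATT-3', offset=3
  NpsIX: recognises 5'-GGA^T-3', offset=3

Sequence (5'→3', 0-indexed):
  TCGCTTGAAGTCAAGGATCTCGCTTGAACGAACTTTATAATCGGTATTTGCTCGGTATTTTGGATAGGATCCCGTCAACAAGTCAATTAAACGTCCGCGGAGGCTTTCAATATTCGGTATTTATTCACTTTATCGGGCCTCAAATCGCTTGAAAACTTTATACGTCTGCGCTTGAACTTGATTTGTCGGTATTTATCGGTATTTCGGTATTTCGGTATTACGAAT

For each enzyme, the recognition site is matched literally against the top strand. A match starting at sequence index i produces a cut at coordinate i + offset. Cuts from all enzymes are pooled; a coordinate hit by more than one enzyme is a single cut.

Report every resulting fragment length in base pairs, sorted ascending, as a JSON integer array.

[3,5,5,6,7,7,8,8,8,9,9,10,10,10,11,11,12,14,14,16,18,24]

Site scan:
  JekV TCAA/0: at [10, 74, 82, 106, 139] ⇒ [10, 74, 82, 106, 139]
  EstX CTTTAT/5: at [32, 127, 155] ⇒ [37, 132, 160]
  ZebVI CGCTTGAA/6: at [1, 20, 145, 168] ⇒ [7, 26, 151, 174]
  DwuVI TCGGTATT/3: at [40, 51, 113, 185, 195, 203, 211] ⇒ [43, 54, 116, 188, 198, 206, 214]
  NpsIX GGAT/3: at [14, 61, 66] ⇒ [17, 64, 69]

All cut coordinates (distinct, sorted): [7, 10, 17, 26, 37, 43, 54, 64, 69, 74, 82, 106, 116, 132, 139, 151, 160, 174, 188, 198, 206, 214]

Fragment lengths:
  7→10: 3 bp
  10→17: 7 bp
  17→26: 9 bp
  26→37: 11 bp
  37→43: 6 bp
  43→54: 11 bp
  54→64: 10 bp
  64→69: 5 bp
  69→74: 5 bp
  74→82: 8 bp
  82→106: 24 bp
  106→116: 10 bp
  116→132: 16 bp
  132→139: 7 bp
  139→151: 12 bp
  151→160: 9 bp
  160→174: 14 bp
  174→188: 14 bp
  188→198: 10 bp
  198→206: 8 bp
  206→214: 8 bp
  214→7 (wrap): 225-214+7 = 18 bp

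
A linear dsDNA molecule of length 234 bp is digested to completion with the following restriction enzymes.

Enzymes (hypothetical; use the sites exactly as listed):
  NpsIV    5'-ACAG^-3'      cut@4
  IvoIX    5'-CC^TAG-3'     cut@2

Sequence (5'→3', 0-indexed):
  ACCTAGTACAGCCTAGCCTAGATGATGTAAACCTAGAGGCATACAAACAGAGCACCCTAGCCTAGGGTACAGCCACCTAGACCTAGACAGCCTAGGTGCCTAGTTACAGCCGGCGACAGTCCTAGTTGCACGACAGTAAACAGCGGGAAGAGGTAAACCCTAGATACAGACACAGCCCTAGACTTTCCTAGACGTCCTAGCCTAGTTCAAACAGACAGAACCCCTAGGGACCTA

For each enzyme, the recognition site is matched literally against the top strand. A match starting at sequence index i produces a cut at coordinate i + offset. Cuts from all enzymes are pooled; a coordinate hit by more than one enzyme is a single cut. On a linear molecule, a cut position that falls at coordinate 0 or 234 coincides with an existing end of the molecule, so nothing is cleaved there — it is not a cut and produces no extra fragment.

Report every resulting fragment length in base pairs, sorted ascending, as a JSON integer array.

[2,2,3,3,3,4,5,5,5,5,6,6,6,7,7,7,8,8,9,9,9,10,10,10,10,12,14,15,17,17]

Scan for sites:
  NpsIV (ACAG, off=4): starts [7, 46, 68, 86, 105, 115, 132, 139, 165, 171, 210, 214] → cuts [11, 50, 72, 90, 109, 119, 136, 143, 169, 175, 214, 218]
  IvoIX (CCTAG, off=2): starts [1, 11, 16, 31, 55, 60, 75, 81, 90, 98, 120, 158, 176, 186, 195, 200, 222] → cuts [3, 13, 18, 33, 57, 62, 77, 83, 92, 100, 122, 160, 178, 188, 197, 202, 224]

All cut coordinates (distinct, sorted): [3, 11, 13, 18, 33, 50, 57, 62, 72, 77, 83, 90, 92, 100, 109, 119, 122, 136, 143, 160, 169, 175, 178, 188, 197, 202, 214, 218, 224]

Fragment lengths:
  [0,3): 3 bp
  [3,11): 8 bp
  [11,13): 2 bp
  [13,18): 5 bp
  [18,33): 15 bp
  [33,50): 17 bp
  [50,57): 7 bp
  [57,62): 5 bp
  [62,72): 10 bp
  [72,77): 5 bp
  [77,83): 6 bp
  [83,90): 7 bp
  [90,92): 2 bp
  [92,100): 8 bp
  [100,109): 9 bp
  [109,119): 10 bp
  [119,122): 3 bp
  [122,136): 14 bp
  [136,143): 7 bp
  [143,160): 17 bp
  [160,169): 9 bp
  [169,175): 6 bp
  [175,178): 3 bp
  [178,188): 10 bp
  [188,197): 9 bp
  [197,202): 5 bp
  [202,214): 12 bp
  [214,218): 4 bp
  [218,224): 6 bp
  [224,234): 10 bp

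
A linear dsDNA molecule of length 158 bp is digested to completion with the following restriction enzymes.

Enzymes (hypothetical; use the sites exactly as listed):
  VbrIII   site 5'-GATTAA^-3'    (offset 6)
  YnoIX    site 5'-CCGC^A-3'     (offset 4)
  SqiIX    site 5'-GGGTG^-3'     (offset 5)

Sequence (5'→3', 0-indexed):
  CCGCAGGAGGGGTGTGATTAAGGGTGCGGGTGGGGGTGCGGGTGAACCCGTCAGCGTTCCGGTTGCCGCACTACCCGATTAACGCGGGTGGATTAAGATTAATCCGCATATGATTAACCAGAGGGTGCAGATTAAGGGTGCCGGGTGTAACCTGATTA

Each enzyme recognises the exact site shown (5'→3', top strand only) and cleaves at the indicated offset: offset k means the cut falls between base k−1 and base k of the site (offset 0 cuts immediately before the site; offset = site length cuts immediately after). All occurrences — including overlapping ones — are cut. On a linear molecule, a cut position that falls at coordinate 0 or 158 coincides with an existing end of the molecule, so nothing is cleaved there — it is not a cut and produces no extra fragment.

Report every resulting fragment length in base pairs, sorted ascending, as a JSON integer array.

[4,5,5,5,6,6,6,6,6,7,7,8,8,10,10,10,11,13,25]

Scan for sites:
  VbrIII GATTAA/6: at [15, 76, 90, 96, 111, 129] ⇒ [21, 82, 96, 102, 117, 135]
  YnoIX CCGCA/4: at [0, 65, 103] ⇒ [4, 69, 107]
  SqiIX GGGTG/5: at [9, 21, 27, 33, 39, 85, 122, 135, 142] ⇒ [14, 26, 32, 38, 44, 90, 127, 140, 147]

All cut coordinates (distinct, sorted): [4, 14, 21, 26, 32, 38, 44, 69, 82, 90, 96, 102, 107, 117, 127, 135, 140, 147]

Fragment lengths:
  [0,4): 4 bp
  [4,14): 10 bp
  [14,21): 7 bp
  [21,26): 5 bp
  [26,32): 6 bp
  [32,38): 6 bp
  [38,44): 6 bp
  [44,69): 25 bp
  [69,82): 13 bp
  [82,90): 8 bp
  [90,96): 6 bp
  [96,102): 6 bp
  [102,107): 5 bp
  [107,117): 10 bp
  [117,127): 10 bp
  [127,135): 8 bp
  [135,140): 5 bp
  [140,147): 7 bp
  [147,158): 11 bp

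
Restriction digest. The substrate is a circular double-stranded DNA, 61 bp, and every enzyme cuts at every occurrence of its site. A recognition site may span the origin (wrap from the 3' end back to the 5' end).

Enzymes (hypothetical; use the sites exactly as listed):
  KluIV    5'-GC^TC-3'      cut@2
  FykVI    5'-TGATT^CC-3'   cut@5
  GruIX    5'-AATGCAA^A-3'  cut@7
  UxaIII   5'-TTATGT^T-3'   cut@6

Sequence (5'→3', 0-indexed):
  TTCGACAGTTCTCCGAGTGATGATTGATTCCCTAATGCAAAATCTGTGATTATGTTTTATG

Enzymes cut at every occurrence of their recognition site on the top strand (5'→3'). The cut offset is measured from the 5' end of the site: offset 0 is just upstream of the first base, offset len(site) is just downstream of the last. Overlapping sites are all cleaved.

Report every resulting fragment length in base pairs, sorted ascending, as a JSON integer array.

[7,11,15,28]

Site scan:
  KluIV (GCTC, off=2): no sites
  FykVI TGATTCC/5: at [24] ⇒ [29]
  GruIX AATGCAAA/7: at [33] ⇒ [40]
  UxaIII TTATGTT/6: at [49, 56] ⇒ [1, 55]

Pooled cuts: [1, 29, 40, 55]

Fragments:
  1→29: 28 bp
  29→40: 11 bp
  40→55: 15 bp
  55→1 (wrap): 61-55+1 = 7 bp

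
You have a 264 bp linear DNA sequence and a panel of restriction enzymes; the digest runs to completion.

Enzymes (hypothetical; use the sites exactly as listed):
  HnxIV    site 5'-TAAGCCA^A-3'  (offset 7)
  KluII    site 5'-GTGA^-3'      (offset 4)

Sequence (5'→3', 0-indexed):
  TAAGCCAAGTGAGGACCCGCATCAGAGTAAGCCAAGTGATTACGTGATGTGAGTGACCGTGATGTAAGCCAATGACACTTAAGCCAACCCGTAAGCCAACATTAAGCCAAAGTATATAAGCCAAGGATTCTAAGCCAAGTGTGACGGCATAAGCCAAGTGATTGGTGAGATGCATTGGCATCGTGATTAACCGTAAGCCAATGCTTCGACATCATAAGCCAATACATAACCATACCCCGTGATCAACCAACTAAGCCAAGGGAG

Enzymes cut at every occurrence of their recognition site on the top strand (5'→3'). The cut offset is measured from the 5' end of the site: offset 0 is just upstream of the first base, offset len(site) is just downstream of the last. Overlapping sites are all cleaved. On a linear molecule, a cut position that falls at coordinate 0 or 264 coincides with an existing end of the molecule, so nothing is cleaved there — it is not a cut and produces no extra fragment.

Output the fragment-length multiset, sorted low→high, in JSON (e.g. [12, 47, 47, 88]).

Scan for sites:
  HnxIV TAAGCCAA/7: at [0, 27, 64, 79, 91, 102, 116, 130, 149, 193, 214, 251] ⇒ [7, 34, 71, 86, 98, 109, 123, 137, 156, 200, 221, 258]
  KluII GTGA/4: at [8, 35, 43, 48, 52, 58, 140, 157, 164, 182, 238] ⇒ [12, 39, 47, 52, 56, 62, 144, 161, 168, 186, 242]

Pooled cuts: [7, 12, 34, 39, 47, 52, 56, 62, 71, 86, 98, 109, 123, 137, 144, 156, 161, 168, 186, 200, 221, 242, 258]

Fragments:
  [0,7): 7 bp
  [7,12): 5 bp
  [12,34): 22 bp
  [34,39): 5 bp
  [39,47): 8 bp
  [47,52): 5 bp
  [52,56): 4 bp
  [56,62): 6 bp
  [62,71): 9 bp
  [71,86): 15 bp
  [86,98): 12 bp
  [98,109): 11 bp
  [109,123): 14 bp
  [123,137): 14 bp
  [137,144): 7 bp
  [144,156): 12 bp
  [156,161): 5 bp
  [161,168): 7 bp
  [168,186): 18 bp
  [186,200): 14 bp
  [200,221): 21 bp
  [221,242): 21 bp
  [242,258): 16 bp
  [258,264): 6 bp

[4,5,5,5,5,6,6,7,7,7,8,9,11,12,12,14,14,14,15,16,18,21,21,22]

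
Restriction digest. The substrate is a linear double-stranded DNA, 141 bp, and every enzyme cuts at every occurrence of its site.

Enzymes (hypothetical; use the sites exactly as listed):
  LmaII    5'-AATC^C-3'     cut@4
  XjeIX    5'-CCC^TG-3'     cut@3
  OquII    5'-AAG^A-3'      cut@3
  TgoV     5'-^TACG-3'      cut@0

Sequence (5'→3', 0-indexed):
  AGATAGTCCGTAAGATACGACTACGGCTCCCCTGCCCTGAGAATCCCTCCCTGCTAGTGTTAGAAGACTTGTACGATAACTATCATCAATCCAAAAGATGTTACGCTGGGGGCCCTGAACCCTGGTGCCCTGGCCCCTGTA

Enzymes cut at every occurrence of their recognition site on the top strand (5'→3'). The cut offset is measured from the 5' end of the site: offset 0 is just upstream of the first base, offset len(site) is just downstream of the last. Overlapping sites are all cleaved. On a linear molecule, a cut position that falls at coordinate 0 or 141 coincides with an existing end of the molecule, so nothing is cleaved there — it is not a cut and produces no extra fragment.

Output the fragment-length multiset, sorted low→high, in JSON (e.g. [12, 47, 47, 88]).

Per-enzyme occurrences:
  LmaII (AATCC, off=4): starts [41, 87] → cuts [45, 91]
  XjeIX (CCCTG, off=3): starts [29, 34, 48, 112, 119, 127, 134] → cuts [32, 37, 51, 115, 122, 130, 137]
  OquII (AAGA, off=3): starts [11, 63, 94] → cuts [14, 66, 97]
  TgoV (TACG, off=0): starts [15, 21, 71, 101] → cuts [15, 21, 71, 101]

All cut coordinates (distinct, sorted): [14, 15, 21, 32, 37, 45, 51, 66, 71, 91, 97, 101, 115, 122, 130, 137]

Fragment lengths:
  [0,14): 14 bp
  [14,15): 1 bp
  [15,21): 6 bp
  [21,32): 11 bp
  [32,37): 5 bp
  [37,45): 8 bp
  [45,51): 6 bp
  [51,66): 15 bp
  [66,71): 5 bp
  [71,91): 20 bp
  [91,97): 6 bp
  [97,101): 4 bp
  [101,115): 14 bp
  [115,122): 7 bp
  [122,130): 8 bp
  [130,137): 7 bp
  [137,141): 4 bp

[1,4,4,5,5,6,6,6,7,7,8,8,11,14,14,15,20]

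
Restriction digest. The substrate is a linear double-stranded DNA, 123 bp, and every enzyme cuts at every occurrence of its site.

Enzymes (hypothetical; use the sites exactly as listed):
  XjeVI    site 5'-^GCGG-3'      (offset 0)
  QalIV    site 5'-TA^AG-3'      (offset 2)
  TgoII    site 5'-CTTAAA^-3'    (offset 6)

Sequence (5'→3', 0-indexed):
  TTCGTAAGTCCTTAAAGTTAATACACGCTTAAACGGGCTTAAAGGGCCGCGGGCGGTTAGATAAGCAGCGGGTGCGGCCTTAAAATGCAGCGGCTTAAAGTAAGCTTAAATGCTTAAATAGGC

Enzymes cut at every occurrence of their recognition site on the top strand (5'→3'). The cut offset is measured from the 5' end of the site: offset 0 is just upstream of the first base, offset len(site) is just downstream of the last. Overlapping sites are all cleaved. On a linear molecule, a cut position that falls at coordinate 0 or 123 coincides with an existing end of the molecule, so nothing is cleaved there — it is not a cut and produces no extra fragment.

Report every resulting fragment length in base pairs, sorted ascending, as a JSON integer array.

Site scan:
  XjeVI (GCGG, off=0): starts [48, 52, 67, 73, 89] → cuts [48, 52, 67, 73, 89]
  QalIV (TAAG, off=2): starts [4, 61, 100] → cuts [6, 63, 102]
  TgoII (CTTAAA, off=6): starts [10, 27, 37, 78, 93, 104, 112] → cuts [16, 33, 43, 84, 99, 110, 118]

All cut coordinates (distinct, sorted): [6, 16, 33, 43, 48, 52, 63, 67, 73, 84, 89, 99, 102, 110, 118]

Fragments:
  [0,6): 6 bp
  [6,16): 10 bp
  [16,33): 17 bp
  [33,43): 10 bp
  [43,48): 5 bp
  [48,52): 4 bp
  [52,63): 11 bp
  [63,67): 4 bp
  [67,73): 6 bp
  [73,84): 11 bp
  [84,89): 5 bp
  [89,99): 10 bp
  [99,102): 3 bp
  [102,110): 8 bp
  [110,118): 8 bp
  [118,123): 5 bp

[3,4,4,5,5,5,6,6,8,8,10,10,10,11,11,17]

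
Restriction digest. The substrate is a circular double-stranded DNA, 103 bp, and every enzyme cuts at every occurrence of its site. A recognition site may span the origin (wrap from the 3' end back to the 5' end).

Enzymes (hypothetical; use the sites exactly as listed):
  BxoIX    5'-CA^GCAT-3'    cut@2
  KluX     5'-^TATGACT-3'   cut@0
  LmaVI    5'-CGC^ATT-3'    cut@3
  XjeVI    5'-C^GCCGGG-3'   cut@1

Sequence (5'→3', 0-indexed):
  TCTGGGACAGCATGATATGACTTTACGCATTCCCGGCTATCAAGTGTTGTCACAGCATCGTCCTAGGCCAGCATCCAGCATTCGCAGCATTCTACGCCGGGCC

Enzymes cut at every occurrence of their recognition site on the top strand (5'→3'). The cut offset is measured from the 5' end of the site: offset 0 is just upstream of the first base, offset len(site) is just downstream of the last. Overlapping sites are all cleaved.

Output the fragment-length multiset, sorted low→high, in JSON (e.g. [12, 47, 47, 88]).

Per-enzyme occurrences:
  BxoIX (CAGCAT, off=2): starts [7, 52, 68, 75, 84] → cuts [9, 54, 70, 77, 86]
  KluX (TATGACT, off=0): starts [15] → cuts [15]
  LmaVI (CGCATT, off=3): starts [25] → cuts [28]
  XjeVI (CGCCGGG, off=1): starts [94] → cuts [95]

Pooled cuts: [9, 15, 28, 54, 70, 77, 86, 95]

Fragment lengths:
  9→15: 6 bp
  15→28: 13 bp
  28→54: 26 bp
  54→70: 16 bp
  70→77: 7 bp
  77→86: 9 bp
  86→95: 9 bp
  95→9 (wrap): 103-95+9 = 17 bp

[6,7,9,9,13,16,17,26]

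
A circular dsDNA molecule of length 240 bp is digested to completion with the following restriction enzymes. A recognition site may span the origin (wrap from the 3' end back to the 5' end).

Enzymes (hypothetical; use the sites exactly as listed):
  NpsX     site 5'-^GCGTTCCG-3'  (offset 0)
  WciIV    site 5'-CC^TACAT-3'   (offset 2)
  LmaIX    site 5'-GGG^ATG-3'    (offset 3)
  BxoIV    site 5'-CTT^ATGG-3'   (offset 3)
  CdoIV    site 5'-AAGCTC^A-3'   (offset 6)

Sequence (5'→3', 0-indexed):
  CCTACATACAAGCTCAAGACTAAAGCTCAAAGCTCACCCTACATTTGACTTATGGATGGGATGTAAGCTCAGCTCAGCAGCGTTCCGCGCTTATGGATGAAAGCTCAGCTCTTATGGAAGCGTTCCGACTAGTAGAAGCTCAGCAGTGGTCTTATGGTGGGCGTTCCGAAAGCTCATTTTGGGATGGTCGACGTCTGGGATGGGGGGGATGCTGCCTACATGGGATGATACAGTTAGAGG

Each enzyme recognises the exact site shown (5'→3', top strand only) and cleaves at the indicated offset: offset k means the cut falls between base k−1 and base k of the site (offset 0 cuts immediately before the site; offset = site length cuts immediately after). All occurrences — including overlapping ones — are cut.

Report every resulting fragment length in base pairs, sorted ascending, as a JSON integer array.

Site scan:
  NpsX GCGTTCCG/0: at [79, 119, 160] ⇒ [79, 119, 160]
  WciIV CCTACAT/2: at [0, 37, 214] ⇒ [2, 39, 216]
  LmaIX GGGATG/3: at [57, 180, 196, 205, 221] ⇒ [60, 183, 199, 208, 224]
  BxoIV CTTATGG/3: at [48, 89, 110, 150] ⇒ [51, 92, 113, 153]
  CdoIV AAGCTCA/6: at [9, 22, 29, 64, 100, 135, 169] ⇒ [15, 28, 35, 70, 106, 141, 175]

Pooled cuts: [2, 15, 28, 35, 39, 51, 60, 70, 79, 92, 106, 113, 119, 141, 153, 160, 175, 183, 199, 208, 216, 224]

Fragment lengths:
  2→15: 13 bp
  15→28: 13 bp
  28→35: 7 bp
  35→39: 4 bp
  39→51: 12 bp
  51→60: 9 bp
  60→70: 10 bp
  70→79: 9 bp
  79→92: 13 bp
  92→106: 14 bp
  106→113: 7 bp
  113→119: 6 bp
  119→141: 22 bp
  141→153: 12 bp
  153→160: 7 bp
  160→175: 15 bp
  175→183: 8 bp
  183→199: 16 bp
  199→208: 9 bp
  208→216: 8 bp
  216→224: 8 bp
  224→2 (wrap): 240-224+2 = 18 bp

[4,6,7,7,7,8,8,8,9,9,9,10,12,12,13,13,13,14,15,16,18,22]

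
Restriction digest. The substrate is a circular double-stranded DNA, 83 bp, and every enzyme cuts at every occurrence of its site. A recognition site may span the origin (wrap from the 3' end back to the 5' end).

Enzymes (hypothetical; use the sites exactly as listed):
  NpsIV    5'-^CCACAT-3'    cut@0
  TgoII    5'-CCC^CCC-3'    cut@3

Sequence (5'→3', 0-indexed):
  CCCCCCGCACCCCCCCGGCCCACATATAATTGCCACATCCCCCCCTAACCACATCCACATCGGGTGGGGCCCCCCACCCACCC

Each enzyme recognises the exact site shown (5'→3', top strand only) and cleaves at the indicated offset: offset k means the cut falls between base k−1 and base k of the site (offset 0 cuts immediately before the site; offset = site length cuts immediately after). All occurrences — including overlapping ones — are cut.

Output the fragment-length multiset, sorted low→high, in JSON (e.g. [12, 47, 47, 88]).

Per-enzyme occurrences:
  NpsIV CCACAT/0: at [19, 32, 48, 54] ⇒ [19, 32, 48, 54]
  TgoII CCCCCC/3: at [0, 9, 10, 38, 39, 69, 80, 81, 82] ⇒ [0, 1, 2, 3, 12, 13, 41, 42, 72]

Pooled cuts: [0, 1, 2, 3, 12, 13, 19, 32, 41, 42, 48, 54, 72]

Fragments:
  0→1: 1 bp
  1→2: 1 bp
  2→3: 1 bp
  3→12: 9 bp
  12→13: 1 bp
  13→19: 6 bp
  19→32: 13 bp
  32→41: 9 bp
  41→42: 1 bp
  42→48: 6 bp
  48→54: 6 bp
  54→72: 18 bp
  72→0 (wrap): 83-72+0 = 11 bp

[1,1,1,1,1,6,6,6,9,9,11,13,18]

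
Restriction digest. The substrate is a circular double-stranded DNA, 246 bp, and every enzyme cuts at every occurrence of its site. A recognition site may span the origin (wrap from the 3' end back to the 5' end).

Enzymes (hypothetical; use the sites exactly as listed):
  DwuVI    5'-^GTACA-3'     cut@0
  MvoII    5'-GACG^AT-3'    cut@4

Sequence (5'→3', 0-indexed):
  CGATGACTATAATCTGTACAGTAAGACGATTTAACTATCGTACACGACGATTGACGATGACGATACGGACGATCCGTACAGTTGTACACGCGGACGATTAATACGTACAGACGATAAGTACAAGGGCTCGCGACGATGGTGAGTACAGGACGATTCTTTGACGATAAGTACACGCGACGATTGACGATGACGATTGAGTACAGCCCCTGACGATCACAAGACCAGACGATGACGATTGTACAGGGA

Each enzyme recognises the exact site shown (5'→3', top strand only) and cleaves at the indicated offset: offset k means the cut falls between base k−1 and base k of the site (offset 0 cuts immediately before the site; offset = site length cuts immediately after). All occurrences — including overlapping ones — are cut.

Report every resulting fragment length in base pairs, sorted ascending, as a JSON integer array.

[3,4,4,4,5,6,6,6,7,7,7,8,8,9,9,10,10,11,11,11,12,13,13,13,15,16,18]

Per-enzyme occurrences:
  DwuVI GTACA/0: at [15, 39, 75, 83, 104, 117, 142, 167, 197, 237] ⇒ [15, 39, 75, 83, 104, 117, 142, 167, 197, 237]
  MvoII GACGAT/4: at [24, 45, 52, 58, 67, 92, 109, 131, 148, 159, 175, 182, 188, 208, 224, 230, 244] ⇒ [2, 28, 49, 56, 62, 71, 96, 113, 135, 152, 163, 179, 186, 192, 212, 228, 234]

Pooled cuts: [2, 15, 28, 39, 49, 56, 62, 71, 75, 83, 96, 104, 113, 117, 135, 142, 152, 163, 167, 179, 186, 192, 197, 212, 228, 234, 237]

Fragment lengths:
  2→15: 13 bp
  15→28: 13 bp
  28→39: 11 bp
  39→49: 10 bp
  49→56: 7 bp
  56→62: 6 bp
  62→71: 9 bp
  71→75: 4 bp
  75→83: 8 bp
  83→96: 13 bp
  96→104: 8 bp
  104→113: 9 bp
  113→117: 4 bp
  117→135: 18 bp
  135→142: 7 bp
  142→152: 10 bp
  152→163: 11 bp
  163→167: 4 bp
  167→179: 12 bp
  179→186: 7 bp
  186→192: 6 bp
  192→197: 5 bp
  197→212: 15 bp
  212→228: 16 bp
  228→234: 6 bp
  234→237: 3 bp
  237→2 (wrap): 246-237+2 = 11 bp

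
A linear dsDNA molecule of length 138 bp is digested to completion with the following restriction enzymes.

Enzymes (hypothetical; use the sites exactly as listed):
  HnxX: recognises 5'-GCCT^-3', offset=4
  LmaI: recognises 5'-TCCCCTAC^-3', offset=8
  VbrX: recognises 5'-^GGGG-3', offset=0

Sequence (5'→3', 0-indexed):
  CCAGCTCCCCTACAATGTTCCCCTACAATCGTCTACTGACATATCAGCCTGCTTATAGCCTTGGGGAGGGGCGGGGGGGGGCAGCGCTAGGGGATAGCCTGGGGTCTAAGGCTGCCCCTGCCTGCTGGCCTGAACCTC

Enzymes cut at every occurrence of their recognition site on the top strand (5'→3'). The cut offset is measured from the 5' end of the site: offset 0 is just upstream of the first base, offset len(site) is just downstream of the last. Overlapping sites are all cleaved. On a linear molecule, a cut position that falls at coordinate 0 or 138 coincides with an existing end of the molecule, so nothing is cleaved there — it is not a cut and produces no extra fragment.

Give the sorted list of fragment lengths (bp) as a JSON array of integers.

Scan for sites:
  HnxX (GCCT, off=4): starts [46, 57, 96, 119, 127] → cuts [50, 61, 100, 123, 131]
  LmaI (TCCCCTAC, off=8): starts [5, 18] → cuts [13, 26]
  VbrX (GGGG, off=0): starts [62, 67, 72, 73, 74, 75, 76, 77, 89, 100] → cuts [62, 67, 72, 73, 74, 75, 76, 77, 89, 100]

Pooled cuts: [13, 26, 50, 61, 62, 67, 72, 73, 74, 75, 76, 77, 89, 100, 123, 131]

Fragment lengths:
  [0,13): 13 bp
  [13,26): 13 bp
  [26,50): 24 bp
  [50,61): 11 bp
  [61,62): 1 bp
  [62,67): 5 bp
  [67,72): 5 bp
  [72,73): 1 bp
  [73,74): 1 bp
  [74,75): 1 bp
  [75,76): 1 bp
  [76,77): 1 bp
  [77,89): 12 bp
  [89,100): 11 bp
  [100,123): 23 bp
  [123,131): 8 bp
  [131,138): 7 bp

[1,1,1,1,1,1,5,5,7,8,11,11,12,13,13,23,24]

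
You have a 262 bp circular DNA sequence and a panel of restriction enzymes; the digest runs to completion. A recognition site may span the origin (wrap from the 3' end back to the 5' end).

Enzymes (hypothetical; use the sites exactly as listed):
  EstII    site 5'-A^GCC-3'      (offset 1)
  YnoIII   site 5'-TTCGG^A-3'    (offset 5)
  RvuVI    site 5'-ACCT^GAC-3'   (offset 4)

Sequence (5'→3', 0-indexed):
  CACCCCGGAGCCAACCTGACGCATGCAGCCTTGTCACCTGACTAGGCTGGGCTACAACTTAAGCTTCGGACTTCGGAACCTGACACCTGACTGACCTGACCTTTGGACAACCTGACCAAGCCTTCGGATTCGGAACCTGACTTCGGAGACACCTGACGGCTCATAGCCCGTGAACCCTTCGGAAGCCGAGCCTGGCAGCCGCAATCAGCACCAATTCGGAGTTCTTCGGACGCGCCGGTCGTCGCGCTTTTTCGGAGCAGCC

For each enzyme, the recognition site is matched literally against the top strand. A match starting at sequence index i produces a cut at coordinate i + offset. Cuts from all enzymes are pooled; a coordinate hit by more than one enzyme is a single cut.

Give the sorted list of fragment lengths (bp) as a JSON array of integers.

[2,4,5,5,5,6,6,7,7,8,8,8,8,8,9,10,10,11,12,12,16,17,22,26,30]

Scan for sites:
  EstII (AGCC, off=1): starts [8, 26, 118, 164, 183, 188, 196, 258] → cuts [9, 27, 119, 165, 184, 189, 197, 259]
  YnoIII (TTCGGA, off=5): starts [64, 71, 122, 128, 141, 177, 214, 224, 250] → cuts [69, 76, 127, 133, 146, 182, 219, 229, 255]
  RvuVI (ACCTGAC, off=4): starts [13, 35, 77, 84, 93, 109, 134, 150] → cuts [17, 39, 81, 88, 97, 113, 138, 154]

Pooled cuts: [9, 17, 27, 39, 69, 76, 81, 88, 97, 113, 119, 127, 133, 138, 146, 154, 165, 182, 184, 189, 197, 219, 229, 255, 259]

Fragment lengths:
  9→17: 8 bp
  17→27: 10 bp
  27→39: 12 bp
  39→69: 30 bp
  69→76: 7 bp
  76→81: 5 bp
  81→88: 7 bp
  88→97: 9 bp
  97→113: 16 bp
  113→119: 6 bp
  119→127: 8 bp
  127→133: 6 bp
  133→138: 5 bp
  138→146: 8 bp
  146→154: 8 bp
  154→165: 11 bp
  165→182: 17 bp
  182→184: 2 bp
  184→189: 5 bp
  189→197: 8 bp
  197→219: 22 bp
  219→229: 10 bp
  229→255: 26 bp
  255→259: 4 bp
  259→9 (wrap): 262-259+9 = 12 bp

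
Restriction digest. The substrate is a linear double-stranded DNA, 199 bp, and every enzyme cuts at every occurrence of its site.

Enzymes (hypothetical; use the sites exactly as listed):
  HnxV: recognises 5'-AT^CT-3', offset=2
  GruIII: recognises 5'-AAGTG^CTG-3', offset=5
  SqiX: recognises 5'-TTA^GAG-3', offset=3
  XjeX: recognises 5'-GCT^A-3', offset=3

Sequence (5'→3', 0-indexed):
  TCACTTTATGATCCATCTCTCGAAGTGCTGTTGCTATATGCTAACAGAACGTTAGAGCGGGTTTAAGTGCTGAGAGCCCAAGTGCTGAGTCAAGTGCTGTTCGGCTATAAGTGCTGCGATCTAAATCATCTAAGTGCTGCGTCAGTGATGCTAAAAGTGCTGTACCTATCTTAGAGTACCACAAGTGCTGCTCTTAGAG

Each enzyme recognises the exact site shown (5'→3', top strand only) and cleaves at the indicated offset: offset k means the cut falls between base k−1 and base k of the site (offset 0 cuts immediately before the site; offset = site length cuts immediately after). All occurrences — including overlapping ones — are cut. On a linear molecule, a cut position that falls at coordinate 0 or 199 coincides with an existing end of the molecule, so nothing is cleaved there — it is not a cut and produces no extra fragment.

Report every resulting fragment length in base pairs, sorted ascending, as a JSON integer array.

Site scan:
  HnxV ATCT/2: at [14, 118, 127, 167] ⇒ [16, 120, 129, 169]
  GruIII AAGTGCTG/5: at [22, 64, 79, 91, 108, 131, 154, 182] ⇒ [27, 69, 84, 96, 113, 136, 159, 187]
  SqiX TTAGAG/3: at [51, 170, 193] ⇒ [54, 173, 196]
  XjeX GCTA/3: at [32, 39, 103, 149] ⇒ [35, 42, 106, 152]

Pooled cuts: [16, 27, 35, 42, 54, 69, 84, 96, 106, 113, 120, 129, 136, 152, 159, 169, 173, 187, 196]

Fragment lengths:
  [0,16): 16 bp
  [16,27): 11 bp
  [27,35): 8 bp
  [35,42): 7 bp
  [42,54): 12 bp
  [54,69): 15 bp
  [69,84): 15 bp
  [84,96): 12 bp
  [96,106): 10 bp
  [106,113): 7 bp
  [113,120): 7 bp
  [120,129): 9 bp
  [129,136): 7 bp
  [136,152): 16 bp
  [152,159): 7 bp
  [159,169): 10 bp
  [169,173): 4 bp
  [173,187): 14 bp
  [187,196): 9 bp
  [196,199): 3 bp

[3,4,7,7,7,7,7,8,9,9,10,10,11,12,12,14,15,15,16,16]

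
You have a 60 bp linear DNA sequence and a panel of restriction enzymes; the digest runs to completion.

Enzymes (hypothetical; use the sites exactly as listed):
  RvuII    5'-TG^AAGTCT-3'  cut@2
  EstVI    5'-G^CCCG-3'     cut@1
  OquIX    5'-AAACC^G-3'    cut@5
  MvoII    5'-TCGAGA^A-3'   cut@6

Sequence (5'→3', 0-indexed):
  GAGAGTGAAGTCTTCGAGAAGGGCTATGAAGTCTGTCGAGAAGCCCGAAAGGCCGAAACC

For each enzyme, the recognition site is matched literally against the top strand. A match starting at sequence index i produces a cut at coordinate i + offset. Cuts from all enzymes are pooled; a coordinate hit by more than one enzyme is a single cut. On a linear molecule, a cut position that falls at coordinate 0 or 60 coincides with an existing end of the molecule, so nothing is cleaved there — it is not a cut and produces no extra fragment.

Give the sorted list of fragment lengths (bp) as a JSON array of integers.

Per-enzyme occurrences:
  RvuII TGAAGTCT/2: at [5, 26] ⇒ [7, 28]
  EstVI GCCCG/1: at [42] ⇒ [43]
  OquIX (AAACCG, off=5): no sites
  MvoII TCGAGAA/6: at [13, 35] ⇒ [19, 41]

Pooled cuts: [7, 19, 28, 41, 43]

Fragment lengths:
  [0,7): 7 bp
  [7,19): 12 bp
  [19,28): 9 bp
  [28,41): 13 bp
  [41,43): 2 bp
  [43,60): 17 bp

[2,7,9,12,13,17]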